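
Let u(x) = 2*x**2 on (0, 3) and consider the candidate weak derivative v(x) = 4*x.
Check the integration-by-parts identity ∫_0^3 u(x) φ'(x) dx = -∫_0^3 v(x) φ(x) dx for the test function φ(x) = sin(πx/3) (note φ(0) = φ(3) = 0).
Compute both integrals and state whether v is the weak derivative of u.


LHS = -36/π, RHS = -36/π. Yes, v = u' weakly.

u(x) = 2*x**2, classical derivative u'(x) = 4*x.
φ(x) = sin(πx/3), so φ'(x) = π*cos(π*x/3)/3.
Note φ(0) = φ(3) = 0, so the boundary term u·φ vanishes.
LHS = ∫_0^3 u(x) φ'(x) dx = ∫_0^3 (2*π*x^2*cos(π*x/3)/3) dx. Term by term:
  ∫_0^3 2*π*x^2*cos(π*x/3)/3 dx = -36/π.
So LHS = -36/π.
∫_0^3 v(x) φ(x) dx = ∫_0^3 (4*x*sin(π*x/3)) dx. Term by term:
  ∫_0^3 4*x*sin(π*x/3) dx = 36/π.
So RHS = -∫_0^3 v(x) φ(x) dx = -36/π.
LHS = RHS, so the identity holds for this test φ.
Moreover u is smooth here and v(x) = u'(x) = 4*x pointwise, so the identity holds for every test function. Hence v is the weak derivative of u.


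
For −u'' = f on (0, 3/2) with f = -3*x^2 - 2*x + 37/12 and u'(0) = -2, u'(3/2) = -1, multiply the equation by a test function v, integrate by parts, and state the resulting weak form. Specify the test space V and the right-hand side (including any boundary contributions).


V = H^1(0, 3/2) (v unrestricted at boundary; u is determined up to an additive constant); weak form: ∫_0^3/2 u'v' dx = ∫_0^3/2 (-3*x^2 - 2*x + 37/12) v dx − v(3/2) + 2·v(0) for all v ∈ V.

Multiply both sides by a test function v and integrate from 0 to 3/2:
  ∫_0^3/2 −u''(x) v(x) dx = ∫_0^3/2 f(x) v(x) dx.
Integrate the LHS by parts once:
  ∫_0^3/2 −u'' v dx = −[u'(x) v(x)]_0^3/2 + ∫_0^3/2 u'(x) v'(x) dx.
Thus ∫_0^3/2 u'(x) v'(x) dx = ∫_0^3/2 f(x) v(x) dx + [u'(x) v(x)]_0^3/2.
Choose V so that boundary terms are either known or forced to vanish.
u has inhomogeneous Neumann u'(0) = -2, u'(3/2) = -1. [u' v]_0^3/2 = (-1)·v(3/2) − (-2)·v(0) = − v(3/2) + 2·v(0). Take V = H^1(0, 3/2); boundary term becomes part of RHS.
Weak formulation: find u (satisfying any essential BC) such that ∫_0^3/2 u'(x) v'(x) dx = ∫_0^3/2 f v dx − v(3/2) + 2·v(0) for all v ∈ V (Neumann data are natural BCs: they enter the RHS as boundary terms).
Substituting f(x) = -3*x^2 - 2*x + 37/12, the right-hand side is ∫_0^3/2 (-3*x^2 - 2*x + 37/12) v dx − v(3/2) + 2·v(0).
Compatibility check (pure Neumann): taking v ≡ 1 ∈ V gives 0 = ∫_0^3/2 f dx + (-1) − (-2), i.e. ∫_0^3/2 f dx must equal u'(0) − u'(3/2) = -1. Indeed ∫_0^3/2 (-3*x^2 - 2*x + 37/12) dx = -1, so the data are compatible. The solution is then unique only up to an additive constant (fix it e.g. by requiring ∫_0^3/2 u dx = 0).


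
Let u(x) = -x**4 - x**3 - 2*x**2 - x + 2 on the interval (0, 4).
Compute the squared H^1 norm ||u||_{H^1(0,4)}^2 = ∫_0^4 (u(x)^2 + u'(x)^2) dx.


||u||_{H^1}^2 = 5686628/45

The H^1 norm (squared) on an interval (0, L) is
  ||u||_{H^1}^2 = ∫_0^L u(x)^2 dx + ∫_0^L u'(x)^2 dx.
Compute u'(x) = -4*x**3 - 3*x**2 - 4*x - 1.
Then u(x)^2 = x**8 + 2*x**7 + 5*x**6 + 6*x**5 + 2*x**4 - 7*x**2 - 4*x + 4 and u'(x)^2 = 16*x**6 + 24*x**5 + 41*x**4 + 32*x**3 + 22*x**2 + 8*x + 1.
Integrate each monomial from 0 to 4 using ∫_0^4 c·x^n dx = c·4^(n+1)/(n+1):
  ∫_0^4 u(x)^2 dx = ∫_0^4 (x^8 + 2*x^7 + 5*x^6 + 6*x^5 + 2*x^4 - 7*x^2 - 4*x + 4) dx. Term by term:
    ∫_0^4 x^8 dx = 262144/9;  ∫_0^4 2*x^7 dx = 16384;  ∫_0^4 5*x^6 dx = 81920/7;
    ∫_0^4 6*x^5 dx = 4096;  ∫_0^4 2*x^4 dx = 2048/5;  ∫_0^4 -7*x^2 dx = -448/3;
    ∫_0^4 -4*x dx = -32;  ∫_0^4 4 dx = 16.
  Sum: 262144/9 + 16384 + 81920/7 + 4096 + 2048/5 − 448/3 − 32 + 16 = 19389584/315.
  ∫_0^4 u'(x)^2 dx = ∫_0^4 (16*x^6 + 24*x^5 + 41*x^4 + 32*x^3 + 22*x^2 + 8*x + 1) dx. Term by term:
    ∫_0^4 16*x^6 dx = 262144/7;  ∫_0^4 24*x^5 dx = 16384;  ∫_0^4 41*x^4 dx = 41984/5;
    ∫_0^4 32*x^3 dx = 2048;  ∫_0^4 22*x^2 dx = 1408/3;  ∫_0^4 8*x dx = 64;
    ∫_0^4 1 dx = 4.
  Sum: 262144/7 + 16384 + 41984/5 + 2048 + 1408/3 + 64 + 4 = 6805604/105.
Adding: ||u||_{H^1}^2 = 19389584/315 + 6805604/105 = 5686628/45.


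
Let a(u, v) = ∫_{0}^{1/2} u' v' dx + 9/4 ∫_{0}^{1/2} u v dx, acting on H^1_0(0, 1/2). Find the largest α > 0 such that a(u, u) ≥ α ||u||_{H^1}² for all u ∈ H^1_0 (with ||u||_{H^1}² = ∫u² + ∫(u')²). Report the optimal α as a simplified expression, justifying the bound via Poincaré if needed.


α = 1

Coercivity of a(·,·) on H^1_0(0, 1/2) means a(u, u) ≥ α ||u||_{H^1}² for every u ∈ H^1_0.
The interval has length L = 1/2, and Poincaré/coercivity depend only on L. Here a(u, u) = ∫(u')² + (9/4)·∫u².
Here c = 9/4 ≥ 1, so a(u,u) = ∫(u')² + c∫u² ≥ ∫(u')² + ∫u² = ||u||_{H^1}², i.e. α = 1 works. No larger α is possible: a(u,u) ≥ α||u||_{H^1}² means (1−α)∫(u')² ≥ (α−c)∫u², and for the modes u_n = sin(nπ(x−x₀)/L) (x₀ the left endpoint) one has ∫u_n²/∫(u_n')² = (L/(nπ))² → 0, so a(u_n,u_n)/||u_n||_{H^1}² → 1. Hence the optimal constant is α = 1.
Therefore α = 1.


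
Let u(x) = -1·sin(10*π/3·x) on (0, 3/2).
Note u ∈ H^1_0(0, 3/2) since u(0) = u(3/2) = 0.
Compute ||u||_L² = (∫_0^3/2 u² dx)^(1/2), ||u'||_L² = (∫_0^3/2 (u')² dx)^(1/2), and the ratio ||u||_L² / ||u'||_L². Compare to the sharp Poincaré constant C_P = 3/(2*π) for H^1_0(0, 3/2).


||u||_L² / ||u'||_L² = 3/(10*π) < C_P = 3/(2*π).

u(x) = -1·sin(10*π/3·x), so u'(x) = -10*π*cos(10*π*x/3)/3.
Writing u(x) = A·sin(kπx/L) with A = -1 and k = 5, use ∫_0^L sin²(kπx/L) dx = L/2 and ∫_0^L cos²(kπx/L) dx = L/2.
u² = 1·sin²(10*π/3·x) and (u')² = 100*π^2/9·cos²(10*π/3·x), and each of sin², cos² integrates to L/2 = 3/4 over (0, 3/2).
∫_0^3/2 u² dx = 3/4, so ||u||_L² = sqrt(3)/2.
∫_0^3/2 (u')² dx = 25*π^2/3, so ||u'||_L² = 5*sqrt(3)*π/3.
Ratio ||u||_L² / ||u'||_L² = 3/(10*π).
Sharp Poincaré constant on H^1_0(0, 3/2) is C_P = L/π = 3/(2*π), achieved by sin(2*π/3·x).
This is the k = 5 harmonic; the ratio L/(kπ) is strictly less than C_P = L/π, consistent with the sharp inequality ||u||_L² ≤ C_P ||u'||_L².


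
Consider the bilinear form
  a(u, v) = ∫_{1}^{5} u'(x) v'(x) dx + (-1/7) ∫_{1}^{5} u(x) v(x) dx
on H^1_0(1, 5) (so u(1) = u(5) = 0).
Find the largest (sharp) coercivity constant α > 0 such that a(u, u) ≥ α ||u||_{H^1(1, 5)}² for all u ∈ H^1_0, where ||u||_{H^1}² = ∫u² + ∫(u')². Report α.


α = (-16/7 + π^2)/(π^2 + 16)

Coercivity of a(·,·) on H^1_0(1, 5) means a(u, u) ≥ α ||u||_{H^1}² for every u ∈ H^1_0.
The interval has length L = 4, and Poincaré/coercivity depend only on L. Here a(u, u) = ∫(u')² + (-1/7)·∫u².
Here c = -1/7 < 0 with |c| < (π/L)² = π^2/16, so coercivity still holds. The condition a(u,u) ≥ α||u||_{H^1}² reads (1−α)∫(u')² ≥ (α−c)∫u². Any admissible α is ≤ 1 (rapidly oscillating u have ∫u²/∫(u')² → 0), and α = 1 would force 0 ≥ (1−c)∫u², impossible since c < 1; so 1−α > 0. By the sharp Poincaré inequality on H^1_0 of an interval of length L, ∫(u')² ≥ (π/L)²∫u² with equality for the first sine mode sin(π(x−x₀)/L) (x₀ the left endpoint), so the inequality holds for all u iff (1−α)(π/L)² ≥ α − c, i.e. α ≤ ((π/L)² + c)/((π/L)² + 1) = (1 + c(L/π)²)/(1 + (L/π)²). (Direct route, valid since c ≤ 0: Poincaré gives c∫u² ≥ c(L/π)²∫(u')², so a(u,u) ≥ (1 + c(L/π)²)∫(u')², while ||u||_{H^1}² ≤ (1 + (L/π)²)∫(u')²; dividing yields the same α.) With (π/L)² = π^2/16 and c = -1/7, the largest admissible constant is α = ((π/L)² + c)/((π/L)² + 1).
Simplifying, α = (-16/7 + π^2)/(π^2 + 16).


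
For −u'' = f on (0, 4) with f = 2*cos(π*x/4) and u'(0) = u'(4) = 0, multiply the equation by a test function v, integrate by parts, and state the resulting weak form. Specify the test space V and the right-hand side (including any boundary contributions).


V = H^1(0, 4) (no boundary constraint on v; u is determined up to an additive constant); weak form: ∫_0^4 u'v' dx = ∫_0^4 (2*cos(π*x/4)) v dx for all v ∈ V.

Multiply both sides by a test function v and integrate from 0 to 4:
  ∫_0^4 −u''(x) v(x) dx = ∫_0^4 f(x) v(x) dx.
Integrate the LHS by parts once:
  ∫_0^4 −u'' v dx = −[u'(x) v(x)]_0^4 + ∫_0^4 u'(x) v'(x) dx.
Thus ∫_0^4 u'(x) v'(x) dx = ∫_0^4 f(x) v(x) dx + [u'(x) v(x)]_0^4.
Choose V so that boundary terms are either known or forced to vanish.
u has homogeneous Neumann: u'(0) = u'(4) = 0. So [u' v]_0^4 = 0·v(4) − 0·v(0) = 0 for any v; take V = H^1(0, 4).
Weak formulation: find u (satisfying any essential BC) such that ∫_0^4 u'(x) v'(x) dx = ∫_0^4 f v dx for all v ∈ V (homogeneous Neumann, so boundary terms vanish).
Substituting f(x) = 2*cos(π*x/4), the right-hand side is ∫_0^4 (2*cos(π*x/4)) v dx.
Compatibility check (pure Neumann): taking v ≡ 1 ∈ V gives 0 = ∫_0^4 f dx + (0) − (0), i.e. ∫_0^4 f dx must equal u'(0) − u'(4) = 0. Indeed ∫_0^4 (2*cos(π*x/4)) dx = 0, so the data are compatible. The solution is then unique only up to an additive constant (fix it e.g. by requiring ∫_0^4 u dx = 0).


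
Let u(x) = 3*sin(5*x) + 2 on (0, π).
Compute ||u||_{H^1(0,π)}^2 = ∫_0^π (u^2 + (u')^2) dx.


||u||_{H^1(0,π)}^2 = 24/5 + 121*π

u'(x) = 15*cos(5*x).
Expand u² and (u')² and integrate term by term on (0, π), using: for integers n ≥ 1, ∫_0^π sin²(nx) dx = ∫_0^π cos²(nx) dx = π/2; for n ≠ n', ∫_0^π sin(nx)sin(n'x) dx = ∫_0^π cos(nx)cos(n'x) dx = 0; and by product-to-sum, ∫_0^π sin(nx)cos(n'x) dx = ½∫_0^π [sin((n+n')x) + sin((n−n')x)] dx, which is 0 when n+n' is even and 2n/(n²−n'²) when n+n' is odd (it need not vanish on (0, π)). For the constant mode: ∫_0^π 1 dx = π, ∫_0^π cos(nx) dx = 0, ∫_0^π sin(nx) dx = (1−(−1)^n)/n.
  u² squared terms: (2)²·∫1 dx = 4·π = 4*π;  (3)²·∫sin(5x)² dx = 9·π/2 = 9*π/2.
  u² cross terms: 2·(2)·(3)·∫1·sin(5x) dx = 12·(2/5) = 24/5.
  So ∫_0^π u² dx = 4*π + 9*π/2 + 24/5 = 24/5 + 17*π/2.
  (u')² squared terms: (15)²·∫cos(5x)² dx = 225·π/2 = 225*π/2.
  So ∫_0^π (u')² dx = 225*π/2.
||u||_{H^1}^2 = (24/5 + 17*π/2) + (225*π/2) = 24/5 + 121*π.


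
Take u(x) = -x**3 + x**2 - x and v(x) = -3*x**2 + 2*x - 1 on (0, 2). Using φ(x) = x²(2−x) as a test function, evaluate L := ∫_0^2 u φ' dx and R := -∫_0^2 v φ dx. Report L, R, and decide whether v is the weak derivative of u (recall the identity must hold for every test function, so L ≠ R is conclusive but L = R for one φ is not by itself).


LHS = 68/15, RHS = 68/15. Yes, v = u' weakly.

u(x) = -x**3 + x**2 - x, classical derivative u'(x) = -3*x**2 + 2*x - 1.
φ(x) = x²(2−x), so φ'(x) = x*(4 - 3*x).
Note φ(0) = φ(2) = 0, so the boundary term u·φ vanishes.
LHS = ∫_0^2 u(x) φ'(x) dx = ∫_0^2 (3*x^5 - 7*x^4 + 7*x^3 - 4*x^2) dx. Term by term:
  ∫_0^2 3*x^5 dx = 32;  ∫_0^2 -7*x^4 dx = -224/5;  ∫_0^2 7*x^3 dx = 28;
  ∫_0^2 -4*x^2 dx = -32/3.
Sum: 32 − 224/5 + 28 − 32/3 = 68/15.
So LHS = 68/15.
∫_0^2 v(x) φ(x) dx = ∫_0^2 (3*x^5 - 8*x^4 + 5*x^3 - 2*x^2) dx. Term by term:
  ∫_0^2 3*x^5 dx = 32;  ∫_0^2 -8*x^4 dx = -256/5;  ∫_0^2 5*x^3 dx = 20;
  ∫_0^2 -2*x^2 dx = -16/3.
Sum: 32 − 256/5 + 20 − 16/3 = -68/15.
So RHS = -∫_0^2 v(x) φ(x) dx = 68/15.
LHS = RHS, so the identity holds for this test φ.
Moreover u is smooth here and v(x) = u'(x) = -3*x**2 + 2*x - 1 pointwise, so the identity holds for every test function. Hence v is the weak derivative of u.


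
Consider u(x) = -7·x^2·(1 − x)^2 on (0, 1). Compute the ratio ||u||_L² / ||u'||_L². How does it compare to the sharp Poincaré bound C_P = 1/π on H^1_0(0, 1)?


||u||_L² / ||u'||_L² = sqrt(3)/6 < C_P = 1/π.

u(x) = -7·x^2·(1 − x)^2, so u'(x) = 14*x*(x*(1 - x) - (x - 1)^2).
u(x) = -7·x^2·(1 − x)^2 vanishes at x = 0 and x = 1, so u ∈ H^1_0(0, 1). Differentiate via the product rule and integrate the resulting polynomials term by term.
  ∫_0^1 u² dx = ∫_0^1 (49*x^8 - 196*x^7 + 294*x^6 - 196*x^5 + 49*x^4) dx. Term by term:
    ∫_0^1 49*x^8 dx = 49/9;  ∫_0^1 -196*x^7 dx = -49/2;  ∫_0^1 294*x^6 dx = 42;
    ∫_0^1 -196*x^5 dx = -98/3;  ∫_0^1 49*x^4 dx = 49/5.
  Sum: 49/9 − 49/2 + 42 − 98/3 + 49/5 = 7/90.
  ∫_0^1 (u')² dx = ∫_0^1 (784*x^6 - 2352*x^5 + 2548*x^4 - 1176*x^3 + 196*x^2) dx. Term by term:
    ∫_0^1 784*x^6 dx = 112;  ∫_0^1 -2352*x^5 dx = -392;  ∫_0^1 2548*x^4 dx = 2548/5;
    ∫_0^1 -1176*x^3 dx = -294;  ∫_0^1 196*x^2 dx = 196/3.
  Sum: 112 − 392 + 2548/5 − 294 + 196/3 = 14/15.
∫_0^1 u² dx = 7/90, so ||u||_L² = sqrt(70)/30.
∫_0^1 (u')² dx = 14/15, so ||u'||_L² = sqrt(210)/15.
Ratio ||u||_L² / ||u'||_L² = sqrt(3)/6.
Sharp Poincaré constant on H^1_0(0, 1) is C_P = L/π = 1/π, achieved by sin(π·x).
A polynomial bump cannot attain the sharp Poincaré constant (only the first sine eigenfunction does), so the ratio is strictly less than C_P, consistent with ||u||_L² ≤ C_P ||u'||_L².


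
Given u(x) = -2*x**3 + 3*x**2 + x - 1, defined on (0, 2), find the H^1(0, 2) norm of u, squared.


||u||_{H^1}^2 = 3592/105

The H^1 norm (squared) on an interval (0, L) is
  ||u||_{H^1}^2 = ∫_0^L u(x)^2 dx + ∫_0^L u'(x)^2 dx.
Compute u'(x) = -6*x**2 + 6*x + 1.
Then u(x)^2 = 4*x**6 - 12*x**5 + 5*x**4 + 10*x**3 - 5*x**2 - 2*x + 1 and u'(x)^2 = 36*x**4 - 72*x**3 + 24*x**2 + 12*x + 1.
Integrate each monomial from 0 to 2 using ∫_0^2 c·x^n dx = c·2^(n+1)/(n+1):
  ∫_0^2 u(x)^2 dx = ∫_0^2 (4*x^6 - 12*x^5 + 5*x^4 + 10*x^3 - 5*x^2 - 2*x + 1) dx. Term by term:
    ∫_0^2 4*x^6 dx = 512/7;  ∫_0^2 -12*x^5 dx = -128;  ∫_0^2 5*x^4 dx = 32;
    ∫_0^2 10*x^3 dx = 40;  ∫_0^2 -5*x^2 dx = -40/3;  ∫_0^2 -2*x dx = -4;
    ∫_0^2 1 dx = 2.
  Sum: 512/7 − 128 + 32 + 40 − 40/3 − 4 + 2 = 38/21.
  ∫_0^2 u'(x)^2 dx = ∫_0^2 (36*x^4 - 72*x^3 + 24*x^2 + 12*x + 1) dx. Term by term:
    ∫_0^2 36*x^4 dx = 1152/5;  ∫_0^2 -72*x^3 dx = -288;  ∫_0^2 24*x^2 dx = 64;
    ∫_0^2 12*x dx = 24;  ∫_0^2 1 dx = 2.
  Sum: 1152/5 − 288 + 64 + 24 + 2 = 162/5.
Adding: ||u||_{H^1}^2 = 38/21 + 162/5 = 3592/105.


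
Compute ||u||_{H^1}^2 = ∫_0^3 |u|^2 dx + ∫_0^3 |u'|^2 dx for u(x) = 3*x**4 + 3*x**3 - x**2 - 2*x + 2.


||u||_{H^1}^2 = 2088813/20

The H^1 norm (squared) on an interval (0, L) is
  ||u||_{H^1}^2 = ∫_0^L u(x)^2 dx + ∫_0^L u'(x)^2 dx.
Compute u'(x) = 12*x**3 + 9*x**2 - 2*x - 2.
Then u(x)^2 = 9*x**8 + 18*x**7 + 3*x**6 - 18*x**5 + x**4 + 16*x**3 - 8*x + 4 and u'(x)^2 = 144*x**6 + 216*x**5 + 33*x**4 - 84*x**3 - 32*x**2 + 8*x + 4.
Integrate each monomial from 0 to 3 using ∫_0^3 c·x^n dx = c·3^(n+1)/(n+1):
  ∫_0^3 u(x)^2 dx = ∫_0^3 (9*x^8 + 18*x^7 + 3*x^6 - 18*x^5 + x^4 + 16*x^3 - 8*x + 4) dx. Term by term:
    ∫_0^3 9*x^8 dx = 19683;  ∫_0^3 18*x^7 dx = 59049/4;  ∫_0^3 3*x^6 dx = 6561/7;
    ∫_0^3 -18*x^5 dx = -2187;  ∫_0^3 x^4 dx = 243/5;  ∫_0^3 16*x^3 dx = 324;
    ∫_0^3 -8*x dx = -36;  ∫_0^3 4 dx = 12.
  Sum: 19683 + 59049/4 + 6561/7 − 2187 + 243/5 + 324 − 36 + 12 = 4696179/140.
  ∫_0^3 u'(x)^2 dx = ∫_0^3 (144*x^6 + 216*x^5 + 33*x^4 - 84*x^3 - 32*x^2 + 8*x + 4) dx. Term by term:
    ∫_0^3 144*x^6 dx = 314928/7;  ∫_0^3 216*x^5 dx = 26244;  ∫_0^3 33*x^4 dx = 8019/5;
    ∫_0^3 -84*x^3 dx = -1701;  ∫_0^3 -32*x^2 dx = -288;  ∫_0^3 8*x dx = 36;
    ∫_0^3 4 dx = 12.
  Sum: 314928/7 + 26244 + 8019/5 − 1701 − 288 + 36 + 12 = 2481378/35.
Adding: ||u||_{H^1}^2 = 4696179/140 + 2481378/35 = 2088813/20.


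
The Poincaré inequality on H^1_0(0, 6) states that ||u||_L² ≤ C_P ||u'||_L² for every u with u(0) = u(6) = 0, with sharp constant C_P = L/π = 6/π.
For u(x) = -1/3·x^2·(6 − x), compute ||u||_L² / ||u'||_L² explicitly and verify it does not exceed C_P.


||u||_L² / ||u'||_L² = 3*sqrt(14)/7 < C_P = 6/π.

u(x) = -1/3·x^2·(6 − x), so u'(x) = x*(x - 4).
u(x) = -1/3·x^2·(6 − x) vanishes at x = 0 and x = 6, so u ∈ H^1_0(0, 6). Differentiate via the product rule and integrate the resulting polynomials term by term.
  ∫_0^6 u² dx = ∫_0^6 (x^6/9 - 4*x^5/3 + 4*x^4) dx. Term by term:
    ∫_0^6 x^6/9 dx = 31104/7;  ∫_0^6 -4*x^5/3 dx = -10368;  ∫_0^6 4*x^4 dx = 31104/5.
  Sum: 31104/7 − 10368 + 31104/5 = 10368/35.
  ∫_0^6 (u')² dx = ∫_0^6 (x^4 - 8*x^3 + 16*x^2) dx. Term by term:
    ∫_0^6 x^4 dx = 7776/5;  ∫_0^6 -8*x^3 dx = -2592;  ∫_0^6 16*x^2 dx = 1152.
  Sum: 7776/5 − 2592 + 1152 = 576/5.
∫_0^6 u² dx = 10368/35, so ||u||_L² = 72*sqrt(70)/35.
∫_0^6 (u')² dx = 576/5, so ||u'||_L² = 24*sqrt(5)/5.
Ratio ||u||_L² / ||u'||_L² = 3*sqrt(14)/7.
Sharp Poincaré constant on H^1_0(0, 6) is C_P = L/π = 6/π, achieved by sin(π/6·x).
A polynomial bump cannot attain the sharp Poincaré constant (only the first sine eigenfunction does), so the ratio is strictly less than C_P, consistent with ||u||_L² ≤ C_P ||u'||_L².


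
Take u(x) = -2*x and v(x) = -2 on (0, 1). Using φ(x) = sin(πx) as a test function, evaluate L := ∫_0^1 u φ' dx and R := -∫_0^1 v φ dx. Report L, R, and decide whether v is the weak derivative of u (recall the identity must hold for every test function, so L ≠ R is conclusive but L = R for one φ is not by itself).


LHS = 4/π, RHS = 4/π. Yes, v = u' weakly.

u(x) = -2*x, classical derivative u'(x) = -2.
φ(x) = sin(πx), so φ'(x) = π*cos(π*x).
Note φ(0) = φ(1) = 0, so the boundary term u·φ vanishes.
LHS = ∫_0^1 u(x) φ'(x) dx = ∫_0^1 (-2*π*x*cos(π*x)) dx. Term by term:
  ∫_0^1 -2*π*x*cos(π*x) dx = 4/π.
So LHS = 4/π.
∫_0^1 v(x) φ(x) dx = ∫_0^1 (-2*sin(π*x)) dx. Term by term:
  ∫_0^1 -2*sin(π*x) dx = -4/π.
So RHS = -∫_0^1 v(x) φ(x) dx = 4/π.
LHS = RHS, so the identity holds for this test φ.
Moreover u is smooth here and v(x) = u'(x) = -2 pointwise, so the identity holds for every test function. Hence v is the weak derivative of u.


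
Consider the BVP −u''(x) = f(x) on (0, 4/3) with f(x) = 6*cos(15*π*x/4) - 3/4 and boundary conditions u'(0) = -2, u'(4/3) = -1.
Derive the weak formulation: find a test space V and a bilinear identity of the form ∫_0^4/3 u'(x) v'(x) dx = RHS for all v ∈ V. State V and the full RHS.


V = H^1(0, 4/3) (v unrestricted at boundary; u is determined up to an additive constant); weak form: ∫_0^4/3 u'v' dx = ∫_0^4/3 (6*cos(15*π*x/4) - 3/4) v dx − v(4/3) + 2·v(0) for all v ∈ V.

Multiply both sides by a test function v and integrate from 0 to 4/3:
  ∫_0^4/3 −u''(x) v(x) dx = ∫_0^4/3 f(x) v(x) dx.
Integrate the LHS by parts once:
  ∫_0^4/3 −u'' v dx = −[u'(x) v(x)]_0^4/3 + ∫_0^4/3 u'(x) v'(x) dx.
Thus ∫_0^4/3 u'(x) v'(x) dx = ∫_0^4/3 f(x) v(x) dx + [u'(x) v(x)]_0^4/3.
Choose V so that boundary terms are either known or forced to vanish.
u has inhomogeneous Neumann u'(0) = -2, u'(4/3) = -1. [u' v]_0^4/3 = (-1)·v(4/3) − (-2)·v(0) = − v(4/3) + 2·v(0). Take V = H^1(0, 4/3); boundary term becomes part of RHS.
Weak formulation: find u (satisfying any essential BC) such that ∫_0^4/3 u'(x) v'(x) dx = ∫_0^4/3 f v dx − v(4/3) + 2·v(0) for all v ∈ V (Neumann data are natural BCs: they enter the RHS as boundary terms).
Substituting f(x) = 6*cos(15*π*x/4) - 3/4, the right-hand side is ∫_0^4/3 (6*cos(15*π*x/4) - 3/4) v dx − v(4/3) + 2·v(0).
Compatibility check (pure Neumann): taking v ≡ 1 ∈ V gives 0 = ∫_0^4/3 f dx + (-1) − (-2), i.e. ∫_0^4/3 f dx must equal u'(0) − u'(4/3) = -1. Indeed ∫_0^4/3 (6*cos(15*π*x/4) - 3/4) dx = -1, so the data are compatible. The solution is then unique only up to an additive constant (fix it e.g. by requiring ∫_0^4/3 u dx = 0).


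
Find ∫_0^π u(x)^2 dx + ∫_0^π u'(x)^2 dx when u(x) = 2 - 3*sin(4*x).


||u||_{H^1(0,π)}^2 = 161*π/2

u'(x) = -12*cos(4*x).
Expand u² and (u')² and integrate term by term on (0, π), using: for integers n ≥ 1, ∫_0^π sin²(nx) dx = ∫_0^π cos²(nx) dx = π/2; for n ≠ n', ∫_0^π sin(nx)sin(n'x) dx = ∫_0^π cos(nx)cos(n'x) dx = 0; and by product-to-sum, ∫_0^π sin(nx)cos(n'x) dx = ½∫_0^π [sin((n+n')x) + sin((n−n')x)] dx, which is 0 when n+n' is even and 2n/(n²−n'²) when n+n' is odd (it need not vanish on (0, π)). For the constant mode: ∫_0^π 1 dx = π, ∫_0^π cos(nx) dx = 0, ∫_0^π sin(nx) dx = (1−(−1)^n)/n.
  u² squared terms: (2)²·∫1 dx = 4·π = 4*π;  (-3)²·∫sin(4x)² dx = 9·π/2 = 9*π/2.
  u² cross terms: 2·(2)·(-3)·∫1·sin(4x) dx = -12·(0) = 0.
  So ∫_0^π u² dx = 4*π + 9*π/2 + 0 = 17*π/2.
  (u')² squared terms: (-12)²·∫cos(4x)² dx = 144·π/2 = 72*π.
  So ∫_0^π (u')² dx = 72*π.
||u||_{H^1}^2 = (17*π/2) + (72*π) = 161*π/2.


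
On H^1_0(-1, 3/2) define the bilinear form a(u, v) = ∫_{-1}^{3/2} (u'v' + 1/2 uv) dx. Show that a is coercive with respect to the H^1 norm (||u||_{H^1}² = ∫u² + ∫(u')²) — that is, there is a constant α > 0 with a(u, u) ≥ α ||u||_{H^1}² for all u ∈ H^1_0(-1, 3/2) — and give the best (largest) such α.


α = (25 + 8*π^2)/(2*(25 + 4*π^2))

Coercivity of a(·,·) on H^1_0(-1, 3/2) means a(u, u) ≥ α ||u||_{H^1}² for every u ∈ H^1_0.
The interval has length L = 5/2, and Poincaré/coercivity depend only on L. Here a(u, u) = ∫(u')² + (1/2)·∫u².
Here 0 < c = 1/2 < 1. The condition a(u,u) ≥ α||u||_{H^1}² reads (1−α)∫(u')² ≥ (α−c)∫u². Any admissible α is ≤ 1 (rapidly oscillating u have ∫u²/∫(u')² → 0), and α = 1 would force 0 ≥ (1−c)∫u², impossible since c < 1; so 1−α > 0. By the sharp Poincaré inequality on H^1_0 of an interval of length L, ∫(u')² ≥ (π/L)²∫u² with equality for the first sine mode sin(π(x−x₀)/L) (x₀ the left endpoint), so the inequality holds for all u iff (1−α)(π/L)² ≥ α − c, i.e. α ≤ ((π/L)² + c)/((π/L)² + 1) = (1 + c(L/π)²)/(1 + (L/π)²). With (π/L)² = 4*π^2/25 and c = 1/2, the largest admissible constant is α = ((π/L)² + c)/((π/L)² + 1).
Simplifying, α = (25 + 8*π^2)/(2*(25 + 4*π^2)).


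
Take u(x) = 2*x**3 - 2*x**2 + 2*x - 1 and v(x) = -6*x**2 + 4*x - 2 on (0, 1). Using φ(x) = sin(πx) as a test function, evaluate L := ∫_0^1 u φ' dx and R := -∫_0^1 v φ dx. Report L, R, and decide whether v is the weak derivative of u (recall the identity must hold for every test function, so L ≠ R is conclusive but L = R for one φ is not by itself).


LHS = -6/π + 24/π^3, RHS = -24/π^3 + 6/π. No, v is not the weak derivative of u.

u(x) = 2*x**3 - 2*x**2 + 2*x - 1, classical derivative u'(x) = 6*x**2 - 4*x + 2.
φ(x) = sin(πx), so φ'(x) = π*cos(π*x).
Note φ(0) = φ(1) = 0, so the boundary term u·φ vanishes.
LHS = ∫_0^1 u(x) φ'(x) dx = ∫_0^1 (2*π*x^3*cos(π*x) - 2*π*x^2*cos(π*x) + 2*π*x*cos(π*x) - π*cos(π*x)) dx. Term by term:
  ∫_0^1 -π*cos(π*x) dx = 0;  ∫_0^1 -2*π*x^2*cos(π*x) dx = 4/π;  ∫_0^1 2*π*x*cos(π*x) dx = -4/π;
  ∫_0^1 2*π*x^3*cos(π*x) dx = -6/π + 24/π^3.
Sum: 0 + 4/π − 4/π + -6/π + 24/π^3 = -6/π + 24/π^3.
So LHS = -6/π + 24/π^3.
∫_0^1 v(x) φ(x) dx = ∫_0^1 (-6*x^2*sin(π*x) + 4*x*sin(π*x) - 2*sin(π*x)) dx. Term by term:
  ∫_0^1 -2*sin(π*x) dx = -4/π;  ∫_0^1 -6*x^2*sin(π*x) dx = -6/π + 24/π^3;  ∫_0^1 4*x*sin(π*x) dx = 4/π.
Sum: -4/π + -6/π + 24/π^3 + 4/π = -6/π + 24/π^3.
So RHS = -∫_0^1 v(x) φ(x) dx = -24/π^3 + 6/π.
LHS − RHS = -12/π + 48/π^3 ≠ 0, so the identity fails.
(For a valid weak derivative the identity must hold for EVERY test function, in particular this one. The failure shows v is NOT the weak derivative of u.)
Correct weak derivative would be u'(x) = 6*x**2 - 4*x + 2.


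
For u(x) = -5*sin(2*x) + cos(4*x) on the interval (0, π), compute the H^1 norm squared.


||u||_{H^1(0,π)}^2 = 71*π

u'(x) = -4*sin(4*x) - 10*cos(2*x).
Expand u² and (u')² and integrate term by term on (0, π), using: for integers n ≥ 1, ∫_0^π sin²(nx) dx = ∫_0^π cos²(nx) dx = π/2; for n ≠ n', ∫_0^π sin(nx)sin(n'x) dx = ∫_0^π cos(nx)cos(n'x) dx = 0; and by product-to-sum, ∫_0^π sin(nx)cos(n'x) dx = ½∫_0^π [sin((n+n')x) + sin((n−n')x)] dx, which is 0 when n+n' is even and 2n/(n²−n'²) when n+n' is odd (it need not vanish on (0, π)).
  u² squared terms: (-5)²·∫sin(2x)² dx = 25·π/2 = 25*π/2;  (1)²·∫cos(4x)² dx = 1·π/2 = π/2.
  u² cross terms: 2·(-5)·(1)·∫sin(2x)·cos(4x) dx = -10·(0) = 0.
  So ∫_0^π u² dx = 25*π/2 + π/2 + 0 = 13*π.
  (u')² squared terms: (-10)²·∫cos(2x)² dx = 100·π/2 = 50*π;  (-4)²·∫sin(4x)² dx = 16·π/2 = 8*π.
  (u')² cross terms: 2·(-10)·(-4)·∫cos(2x)·sin(4x) dx = 80·(0) = 0.
  So ∫_0^π (u')² dx = 50*π + 8*π + 0 = 58*π.
||u||_{H^1}^2 = (13*π) + (58*π) = 71*π.


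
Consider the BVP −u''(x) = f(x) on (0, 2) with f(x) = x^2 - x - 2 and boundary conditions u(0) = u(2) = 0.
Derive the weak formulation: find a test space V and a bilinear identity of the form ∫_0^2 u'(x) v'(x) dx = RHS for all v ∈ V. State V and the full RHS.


V = H^1_0(0, 2) (so v(0) = v(2) = 0); weak form: ∫_0^2 u'v' dx = ∫_0^2 (x^2 - x - 2) v dx for all v ∈ V.

Multiply both sides by a test function v and integrate from 0 to 2:
  ∫_0^2 −u''(x) v(x) dx = ∫_0^2 f(x) v(x) dx.
Integrate the LHS by parts once:
  ∫_0^2 −u'' v dx = −[u'(x) v(x)]_0^2 + ∫_0^2 u'(x) v'(x) dx.
Thus ∫_0^2 u'(x) v'(x) dx = ∫_0^2 f(x) v(x) dx + [u'(x) v(x)]_0^2.
Choose V so that boundary terms are either known or forced to vanish.
u is Dirichlet: u(0) = u(2) = 0. Let V = H^1_0(0, 2); then v(0) = v(2) = 0, and [u' v]_0^2 = 0.
Weak formulation: find u (satisfying any essential BC) such that ∫_0^2 u'(x) v'(x) dx = ∫_0^2 f v dx for all v ∈ V.
Substituting f(x) = x^2 - x - 2, the right-hand side is ∫_0^2 (x^2 - x - 2) v dx.


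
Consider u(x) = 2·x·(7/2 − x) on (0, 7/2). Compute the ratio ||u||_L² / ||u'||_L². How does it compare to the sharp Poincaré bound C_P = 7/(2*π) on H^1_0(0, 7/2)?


||u||_L² / ||u'||_L² = 7*sqrt(10)/20 < C_P = 7/(2*π).

u(x) = 2·x·(7/2 − x), so u'(x) = 7 - 4*x.
u(x) = 2·x·(7/2 − x) vanishes at x = 0 and x = 7/2, so u ∈ H^1_0(0, 7/2). Differentiate via the product rule and integrate the resulting polynomials term by term.
  ∫_0^7/2 u² dx = ∫_0^7/2 (4*x^4 - 28*x^3 + 49*x^2) dx. Term by term:
    ∫_0^7/2 4*x^4 dx = 16807/40;  ∫_0^7/2 -28*x^3 dx = -16807/16;  ∫_0^7/2 49*x^2 dx = 16807/24.
  Sum: 16807/40 − 16807/16 + 16807/24 = 16807/240.
  ∫_0^7/2 (u')² dx = ∫_0^7/2 (16*x^2 - 56*x + 49) dx. Term by term:
    ∫_0^7/2 16*x^2 dx = 686/3;  ∫_0^7/2 -56*x dx = -343;  ∫_0^7/2 49 dx = 343/2.
  Sum: 686/3 − 343 + 343/2 = 343/6.
∫_0^7/2 u² dx = 16807/240, so ||u||_L² = 49*sqrt(105)/60.
∫_0^7/2 (u')² dx = 343/6, so ||u'||_L² = 7*sqrt(42)/6.
Ratio ||u||_L² / ||u'||_L² = 7*sqrt(10)/20.
Sharp Poincaré constant on H^1_0(0, 7/2) is C_P = L/π = 7/(2*π), achieved by sin(2*π/7·x).
A polynomial bump cannot attain the sharp Poincaré constant (only the first sine eigenfunction does), so the ratio is strictly less than C_P, consistent with ||u||_L² ≤ C_P ||u'||_L².


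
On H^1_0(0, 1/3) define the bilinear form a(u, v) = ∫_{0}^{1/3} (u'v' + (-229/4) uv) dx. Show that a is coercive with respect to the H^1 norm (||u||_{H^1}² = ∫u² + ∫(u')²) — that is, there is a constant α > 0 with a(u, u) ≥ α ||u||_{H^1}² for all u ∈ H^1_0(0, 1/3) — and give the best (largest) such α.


α = (-229 + 36*π^2)/(4*(1 + 9*π^2))

Coercivity of a(·,·) on H^1_0(0, 1/3) means a(u, u) ≥ α ||u||_{H^1}² for every u ∈ H^1_0.
The interval has length L = 1/3, and Poincaré/coercivity depend only on L. Here a(u, u) = ∫(u')² + (-229/4)·∫u².
Here c = -229/4 < 0 with |c| < (π/L)² = 9*π^2, so coercivity still holds. The condition a(u,u) ≥ α||u||_{H^1}² reads (1−α)∫(u')² ≥ (α−c)∫u². Any admissible α is ≤ 1 (rapidly oscillating u have ∫u²/∫(u')² → 0), and α = 1 would force 0 ≥ (1−c)∫u², impossible since c < 1; so 1−α > 0. By the sharp Poincaré inequality on H^1_0 of an interval of length L, ∫(u')² ≥ (π/L)²∫u² with equality for the first sine mode sin(π(x−x₀)/L) (x₀ the left endpoint), so the inequality holds for all u iff (1−α)(π/L)² ≥ α − c, i.e. α ≤ ((π/L)² + c)/((π/L)² + 1) = (1 + c(L/π)²)/(1 + (L/π)²). (Direct route, valid since c ≤ 0: Poincaré gives c∫u² ≥ c(L/π)²∫(u')², so a(u,u) ≥ (1 + c(L/π)²)∫(u')², while ||u||_{H^1}² ≤ (1 + (L/π)²)∫(u')²; dividing yields the same α.) With (π/L)² = 9*π^2 and c = -229/4, the largest admissible constant is α = ((π/L)² + c)/((π/L)² + 1).
Simplifying, α = (-229 + 36*π^2)/(4*(1 + 9*π^2)).


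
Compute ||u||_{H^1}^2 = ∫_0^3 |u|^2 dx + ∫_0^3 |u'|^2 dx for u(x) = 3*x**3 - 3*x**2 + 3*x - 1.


||u||_{H^1}^2 = 139533/35

The H^1 norm (squared) on an interval (0, L) is
  ||u||_{H^1}^2 = ∫_0^L u(x)^2 dx + ∫_0^L u'(x)^2 dx.
Compute u'(x) = 9*x**2 - 6*x + 3.
Then u(x)^2 = 9*x**6 - 18*x**5 + 27*x**4 - 24*x**3 + 15*x**2 - 6*x + 1 and u'(x)^2 = 81*x**4 - 108*x**3 + 90*x**2 - 36*x + 9.
Integrate each monomial from 0 to 3 using ∫_0^3 c·x^n dx = c·3^(n+1)/(n+1):
  ∫_0^3 u(x)^2 dx = ∫_0^3 (9*x^6 - 18*x^5 + 27*x^4 - 24*x^3 + 15*x^2 - 6*x + 1) dx. Term by term:
    ∫_0^3 9*x^6 dx = 19683/7;  ∫_0^3 -18*x^5 dx = -2187;  ∫_0^3 27*x^4 dx = 6561/5;
    ∫_0^3 -24*x^3 dx = -486;  ∫_0^3 15*x^2 dx = 135;  ∫_0^3 -6*x dx = -27;
    ∫_0^3 1 dx = 3.
  Sum: 19683/7 − 2187 + 6561/5 − 486 + 135 − 27 + 3 = 54672/35.
  ∫_0^3 u'(x)^2 dx = ∫_0^3 (81*x^4 - 108*x^3 + 90*x^2 - 36*x + 9) dx. Term by term:
    ∫_0^3 81*x^4 dx = 19683/5;  ∫_0^3 -108*x^3 dx = -2187;  ∫_0^3 90*x^2 dx = 810;
    ∫_0^3 -36*x dx = -162;  ∫_0^3 9 dx = 27.
  Sum: 19683/5 − 2187 + 810 − 162 + 27 = 12123/5.
Adding: ||u||_{H^1}^2 = 54672/35 + 12123/5 = 139533/35.


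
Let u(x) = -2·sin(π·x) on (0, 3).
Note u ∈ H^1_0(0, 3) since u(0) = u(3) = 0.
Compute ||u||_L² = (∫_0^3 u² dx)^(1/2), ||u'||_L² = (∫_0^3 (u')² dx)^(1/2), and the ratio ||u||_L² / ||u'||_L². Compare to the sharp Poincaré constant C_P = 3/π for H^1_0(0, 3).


||u||_L² / ||u'||_L² = 1/π < C_P = 3/π.

u(x) = -2·sin(π·x), so u'(x) = -2*π*cos(π*x).
Writing u(x) = A·sin(kπx/L) with A = -2 and k = 3, use ∫_0^L sin²(kπx/L) dx = L/2 and ∫_0^L cos²(kπx/L) dx = L/2.
u² = 4·sin²(π·x) and (u')² = 4*π^2·cos²(π·x), and each of sin², cos² integrates to L/2 = 3/2 over (0, 3).
∫_0^3 u² dx = 6, so ||u||_L² = sqrt(6).
∫_0^3 (u')² dx = 6*π^2, so ||u'||_L² = sqrt(6)*π.
Ratio ||u||_L² / ||u'||_L² = 1/π.
Sharp Poincaré constant on H^1_0(0, 3) is C_P = L/π = 3/π, achieved by sin(π/3·x).
This is the k = 3 harmonic; the ratio L/(kπ) is strictly less than C_P = L/π, consistent with the sharp inequality ||u||_L² ≤ C_P ||u'||_L².


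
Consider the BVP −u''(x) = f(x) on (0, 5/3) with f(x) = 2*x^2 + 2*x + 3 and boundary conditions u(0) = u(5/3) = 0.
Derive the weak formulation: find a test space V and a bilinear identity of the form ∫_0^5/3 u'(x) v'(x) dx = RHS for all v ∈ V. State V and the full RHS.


V = H^1_0(0, 5/3) (so v(0) = v(5/3) = 0); weak form: ∫_0^5/3 u'v' dx = ∫_0^5/3 (2*x^2 + 2*x + 3) v dx for all v ∈ V.

Multiply both sides by a test function v and integrate from 0 to 5/3:
  ∫_0^5/3 −u''(x) v(x) dx = ∫_0^5/3 f(x) v(x) dx.
Integrate the LHS by parts once:
  ∫_0^5/3 −u'' v dx = −[u'(x) v(x)]_0^5/3 + ∫_0^5/3 u'(x) v'(x) dx.
Thus ∫_0^5/3 u'(x) v'(x) dx = ∫_0^5/3 f(x) v(x) dx + [u'(x) v(x)]_0^5/3.
Choose V so that boundary terms are either known or forced to vanish.
u is Dirichlet: u(0) = u(5/3) = 0. Let V = H^1_0(0, 5/3); then v(0) = v(5/3) = 0, and [u' v]_0^5/3 = 0.
Weak formulation: find u (satisfying any essential BC) such that ∫_0^5/3 u'(x) v'(x) dx = ∫_0^5/3 f v dx for all v ∈ V.
Substituting f(x) = 2*x^2 + 2*x + 3, the right-hand side is ∫_0^5/3 (2*x^2 + 2*x + 3) v dx.


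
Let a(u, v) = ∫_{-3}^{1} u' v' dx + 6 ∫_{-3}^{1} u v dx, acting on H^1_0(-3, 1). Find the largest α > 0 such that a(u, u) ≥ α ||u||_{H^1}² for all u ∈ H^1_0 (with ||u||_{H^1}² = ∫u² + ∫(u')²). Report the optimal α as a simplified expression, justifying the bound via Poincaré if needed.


α = 1

Coercivity of a(·,·) on H^1_0(-3, 1) means a(u, u) ≥ α ||u||_{H^1}² for every u ∈ H^1_0.
The interval has length L = 4, and Poincaré/coercivity depend only on L. Here a(u, u) = ∫(u')² + (6)·∫u².
Here c = 6 ≥ 1, so a(u,u) = ∫(u')² + c∫u² ≥ ∫(u')² + ∫u² = ||u||_{H^1}², i.e. α = 1 works. No larger α is possible: a(u,u) ≥ α||u||_{H^1}² means (1−α)∫(u')² ≥ (α−c)∫u², and for the modes u_n = sin(nπ(x−x₀)/L) (x₀ the left endpoint) one has ∫u_n²/∫(u_n')² = (L/(nπ))² → 0, so a(u_n,u_n)/||u_n||_{H^1}² → 1. Hence the optimal constant is α = 1.
Therefore α = 1.


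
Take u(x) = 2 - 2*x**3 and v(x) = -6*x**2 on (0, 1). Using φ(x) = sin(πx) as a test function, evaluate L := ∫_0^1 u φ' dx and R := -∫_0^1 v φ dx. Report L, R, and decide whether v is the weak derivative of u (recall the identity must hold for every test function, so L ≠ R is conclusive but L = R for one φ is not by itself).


LHS = -24/π^3 + 6/π, RHS = -24/π^3 + 6/π. Yes, v = u' weakly.

u(x) = 2 - 2*x**3, classical derivative u'(x) = -6*x**2.
φ(x) = sin(πx), so φ'(x) = π*cos(π*x).
Note φ(0) = φ(1) = 0, so the boundary term u·φ vanishes.
LHS = ∫_0^1 u(x) φ'(x) dx = ∫_0^1 (-2*π*x^3*cos(π*x) + 2*π*cos(π*x)) dx. Term by term:
  ∫_0^1 2*π*cos(π*x) dx = 0;  ∫_0^1 -2*π*x^3*cos(π*x) dx = -24/π^3 + 6/π.
Sum: 0 + -24/π^3 + 6/π = -24/π^3 + 6/π.
So LHS = -24/π^3 + 6/π.
∫_0^1 v(x) φ(x) dx = ∫_0^1 (-6*x^2*sin(π*x)) dx. Term by term:
  ∫_0^1 -6*x^2*sin(π*x) dx = -6/π + 24/π^3.
So RHS = -∫_0^1 v(x) φ(x) dx = -24/π^3 + 6/π.
LHS = RHS, so the identity holds for this test φ.
Moreover u is smooth here and v(x) = u'(x) = -6*x**2 pointwise, so the identity holds for every test function. Hence v is the weak derivative of u.


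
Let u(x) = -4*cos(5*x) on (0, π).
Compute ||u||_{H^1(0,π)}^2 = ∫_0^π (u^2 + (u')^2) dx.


||u||_{H^1(0,π)}^2 = 208*π

u'(x) = 20*sin(5*x).
Expand u² and (u')² and integrate term by term on (0, π), using: for integers n ≥ 1, ∫_0^π sin²(nx) dx = ∫_0^π cos²(nx) dx = π/2; for n ≠ n', ∫_0^π sin(nx)sin(n'x) dx = ∫_0^π cos(nx)cos(n'x) dx = 0; and by product-to-sum, ∫_0^π sin(nx)cos(n'x) dx = ½∫_0^π [sin((n+n')x) + sin((n−n')x)] dx, which is 0 when n+n' is even and 2n/(n²−n'²) when n+n' is odd (it need not vanish on (0, π)).
  u² squared terms: (-4)²·∫cos(5x)² dx = 16·π/2 = 8*π.
  So ∫_0^π u² dx = 8*π.
  (u')² squared terms: (20)²·∫sin(5x)² dx = 400·π/2 = 200*π.
  So ∫_0^π (u')² dx = 200*π.
||u||_{H^1}^2 = (8*π) + (200*π) = 208*π.


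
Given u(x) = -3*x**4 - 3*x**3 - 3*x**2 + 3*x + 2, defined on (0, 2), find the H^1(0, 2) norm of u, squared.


||u||_{H^1}^2 = 271966/35

The H^1 norm (squared) on an interval (0, L) is
  ||u||_{H^1}^2 = ∫_0^L u(x)^2 dx + ∫_0^L u'(x)^2 dx.
Compute u'(x) = -12*x**3 - 9*x**2 - 6*x + 3.
Then u(x)^2 = 9*x**8 + 18*x**7 + 27*x**6 - 21*x**4 - 30*x**3 - 3*x**2 + 12*x + 4 and u'(x)^2 = 144*x**6 + 216*x**5 + 225*x**4 + 36*x**3 - 18*x**2 - 36*x + 9.
Integrate each monomial from 0 to 2 using ∫_0^2 c·x^n dx = c·2^(n+1)/(n+1):
  ∫_0^2 u(x)^2 dx = ∫_0^2 (9*x^8 + 18*x^7 + 27*x^6 - 21*x^4 - 30*x^3 - 3*x^2 + 12*x + 4) dx. Term by term:
    ∫_0^2 9*x^8 dx = 512;  ∫_0^2 18*x^7 dx = 576;  ∫_0^2 27*x^6 dx = 3456/7;
    ∫_0^2 -21*x^4 dx = -672/5;  ∫_0^2 -30*x^3 dx = -120;  ∫_0^2 -3*x^2 dx = -8;
    ∫_0^2 12*x dx = 24;  ∫_0^2 4 dx = 8.
  Sum: 512 + 576 + 3456/7 − 672/5 − 120 − 8 + 24 + 8 = 47296/35.
  ∫_0^2 u'(x)^2 dx = ∫_0^2 (144*x^6 + 216*x^5 + 225*x^4 + 36*x^3 - 18*x^2 - 36*x + 9) dx. Term by term:
    ∫_0^2 144*x^6 dx = 18432/7;  ∫_0^2 216*x^5 dx = 2304;  ∫_0^2 225*x^4 dx = 1440;
    ∫_0^2 36*x^3 dx = 144;  ∫_0^2 -18*x^2 dx = -48;  ∫_0^2 -36*x dx = -72;
    ∫_0^2 9 dx = 18.
  Sum: 18432/7 + 2304 + 1440 + 144 − 48 − 72 + 18 = 44934/7.
Adding: ||u||_{H^1}^2 = 47296/35 + 44934/7 = 271966/35.


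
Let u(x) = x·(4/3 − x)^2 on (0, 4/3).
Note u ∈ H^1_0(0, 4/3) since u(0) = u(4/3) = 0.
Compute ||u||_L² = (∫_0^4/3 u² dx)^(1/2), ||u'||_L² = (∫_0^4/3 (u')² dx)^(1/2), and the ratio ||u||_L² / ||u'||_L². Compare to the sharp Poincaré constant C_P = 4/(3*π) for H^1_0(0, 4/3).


||u||_L² / ||u'||_L² = 2*sqrt(14)/21 < C_P = 4/(3*π).

u(x) = x·(4/3 − x)^2, so u'(x) = (3*x - 4)*(9*x - 4)/9.
u(x) = x·(4/3 − x)^2 vanishes at x = 0 and x = 4/3, so u ∈ H^1_0(0, 4/3). Differentiate via the product rule and integrate the resulting polynomials term by term.
  ∫_0^4/3 u² dx = ∫_0^4/3 (x^6 - 16*x^5/3 + 32*x^4/3 - 256*x^3/27 + 256*x^2/81) dx. Term by term:
    ∫_0^4/3 x^6 dx = 16384/15309;  ∫_0^4/3 -16*x^5/3 dx = -32768/6561;  ∫_0^4/3 32*x^4/3 dx = 32768/3645;
    ∫_0^4/3 -256*x^3/27 dx = -16384/2187;  ∫_0^4/3 256*x^2/81 dx = 16384/6561.
  Sum: 16384/15309 − 32768/6561 + 32768/3645 − 16384/2187 + 16384/6561 = 16384/229635.
  ∫_0^4/3 (u')² dx = ∫_0^4/3 (9*x^4 - 32*x^3 + 352*x^2/9 - 512*x/27 + 256/81) dx. Term by term:
    ∫_0^4/3 9*x^4 dx = 1024/135;  ∫_0^4/3 -32*x^3 dx = -2048/81;  ∫_0^4/3 352*x^2/9 dx = 22528/729;
    ∫_0^4/3 -512*x/27 dx = -4096/243;  ∫_0^4/3 256/81 dx = 1024/243.
  Sum: 1024/135 − 2048/81 + 22528/729 − 4096/243 + 1024/243 = 2048/3645.
∫_0^4/3 u² dx = 16384/229635, so ||u||_L² = 128*sqrt(35)/2835.
∫_0^4/3 (u')² dx = 2048/3645, so ||u'||_L² = 32*sqrt(10)/135.
Ratio ||u||_L² / ||u'||_L² = 2*sqrt(14)/21.
Sharp Poincaré constant on H^1_0(0, 4/3) is C_P = L/π = 4/(3*π), achieved by sin(3*π/4·x).
A polynomial bump cannot attain the sharp Poincaré constant (only the first sine eigenfunction does), so the ratio is strictly less than C_P, consistent with ||u||_L² ≤ C_P ||u'||_L².


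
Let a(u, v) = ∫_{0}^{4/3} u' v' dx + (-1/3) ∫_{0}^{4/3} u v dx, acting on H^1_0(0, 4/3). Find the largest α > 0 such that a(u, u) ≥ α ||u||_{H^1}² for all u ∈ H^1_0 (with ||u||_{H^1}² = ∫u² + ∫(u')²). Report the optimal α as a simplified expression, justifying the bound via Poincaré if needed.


α = (-16 + 27*π^2)/(3*(16 + 9*π^2))

Coercivity of a(·,·) on H^1_0(0, 4/3) means a(u, u) ≥ α ||u||_{H^1}² for every u ∈ H^1_0.
The interval has length L = 4/3, and Poincaré/coercivity depend only on L. Here a(u, u) = ∫(u')² + (-1/3)·∫u².
Here c = -1/3 < 0 with |c| < (π/L)² = 9*π^2/16, so coercivity still holds. The condition a(u,u) ≥ α||u||_{H^1}² reads (1−α)∫(u')² ≥ (α−c)∫u². Any admissible α is ≤ 1 (rapidly oscillating u have ∫u²/∫(u')² → 0), and α = 1 would force 0 ≥ (1−c)∫u², impossible since c < 1; so 1−α > 0. By the sharp Poincaré inequality on H^1_0 of an interval of length L, ∫(u')² ≥ (π/L)²∫u² with equality for the first sine mode sin(π(x−x₀)/L) (x₀ the left endpoint), so the inequality holds for all u iff (1−α)(π/L)² ≥ α − c, i.e. α ≤ ((π/L)² + c)/((π/L)² + 1) = (1 + c(L/π)²)/(1 + (L/π)²). (Direct route, valid since c ≤ 0: Poincaré gives c∫u² ≥ c(L/π)²∫(u')², so a(u,u) ≥ (1 + c(L/π)²)∫(u')², while ||u||_{H^1}² ≤ (1 + (L/π)²)∫(u')²; dividing yields the same α.) With (π/L)² = 9*π^2/16 and c = -1/3, the largest admissible constant is α = ((π/L)² + c)/((π/L)² + 1).
Simplifying, α = (-16 + 27*π^2)/(3*(16 + 9*π^2)).


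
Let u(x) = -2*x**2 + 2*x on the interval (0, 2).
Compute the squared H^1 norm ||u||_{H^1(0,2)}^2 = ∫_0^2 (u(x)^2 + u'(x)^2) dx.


||u||_{H^1}^2 = 344/15

The H^1 norm (squared) on an interval (0, L) is
  ||u||_{H^1}^2 = ∫_0^L u(x)^2 dx + ∫_0^L u'(x)^2 dx.
Compute u'(x) = 2 - 4*x.
Then u(x)^2 = 4*x**4 - 8*x**3 + 4*x**2 and u'(x)^2 = 16*x**2 - 16*x + 4.
Integrate each monomial from 0 to 2 using ∫_0^2 c·x^n dx = c·2^(n+1)/(n+1):
  ∫_0^2 u(x)^2 dx = ∫_0^2 (4*x^4 - 8*x^3 + 4*x^2) dx. Term by term:
    ∫_0^2 4*x^4 dx = 128/5;  ∫_0^2 -8*x^3 dx = -32;  ∫_0^2 4*x^2 dx = 32/3.
  Sum: 128/5 − 32 + 32/3 = 64/15.
  ∫_0^2 u'(x)^2 dx = ∫_0^2 (16*x^2 - 16*x + 4) dx. Term by term:
    ∫_0^2 16*x^2 dx = 128/3;  ∫_0^2 -16*x dx = -32;  ∫_0^2 4 dx = 8.
  Sum: 128/3 − 32 + 8 = 56/3.
Adding: ||u||_{H^1}^2 = 64/15 + 56/3 = 344/15.
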